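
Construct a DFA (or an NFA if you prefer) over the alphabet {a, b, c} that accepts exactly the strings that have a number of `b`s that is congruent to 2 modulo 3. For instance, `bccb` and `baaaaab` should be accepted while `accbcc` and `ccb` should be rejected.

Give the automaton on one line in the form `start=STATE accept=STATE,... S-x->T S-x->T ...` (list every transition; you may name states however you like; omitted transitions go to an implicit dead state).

Keep the running count of `b`s modulo 3: each `b` advances along the cycle S0 → S1 → S2 → S0 while other symbols loop. Accept at S2.
A 3-state machine:
        a   b   c  
>  S0   S0  S1  S0 
   S1   S1  S2  S1 
 * S2   S2  S0  S2 
(> = start, * = accepting)

start=S0 accept=S2 S0-a->S0 S0-b->S1 S0-c->S0 S1-a->S1 S1-b->S2 S1-c->S1 S2-a->S2 S2-b->S0 S2-c->S2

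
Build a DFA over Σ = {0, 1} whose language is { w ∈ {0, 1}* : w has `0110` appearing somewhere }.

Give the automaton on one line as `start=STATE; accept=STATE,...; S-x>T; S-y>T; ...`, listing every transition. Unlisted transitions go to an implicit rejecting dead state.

start=A; accept=E; A-0>B; A-1>A; B-0>B; B-1>C; C-0>B; C-1>D; D-0>E; D-1>A; E-0>E; E-1>E

Track how much of `0110` has been matched so far: state A is no progress, E is the absorbing accept state reached once `0110` has occurred. Intermediate states record partial matches; on a mismatch, fall back to the longest reusable overlap.
With 5 states:
       0  1 
>  A   B  A 
   B   B  C 
   C   B  D 
   D   E  A 
 * E   E  E 
(> = start, * = accepting)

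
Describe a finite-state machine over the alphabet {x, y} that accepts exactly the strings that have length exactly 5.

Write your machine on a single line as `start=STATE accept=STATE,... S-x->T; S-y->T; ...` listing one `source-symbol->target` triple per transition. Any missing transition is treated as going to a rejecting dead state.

We only need to distinguish lengths 0, 1, …, 5, and '>5'. Chain q0 → q1 → q2 → q3 → q4 → q5 → q6 on every symbol, with q6 looping. Accepting states: {q5}.
        x   y  
>  q0   q1  q1 
   q1   q2  q2 
   q2   q3  q3 
   q3   q4  q4 
   q4   q5  q5 
 * q5   q6  q6 
   q6   q6  q6 
(> = start, * = accepting)

start=q0; accept=q5; q0-x->q1; q0-y->q1; q1-x->q2; q1-y->q2; q2-x->q3; q2-y->q3; q3-x->q4; q3-y->q4; q4-x->q5; q4-y->q5; q5-x->q6; q5-y->q6; q6-x->q6; q6-y->q6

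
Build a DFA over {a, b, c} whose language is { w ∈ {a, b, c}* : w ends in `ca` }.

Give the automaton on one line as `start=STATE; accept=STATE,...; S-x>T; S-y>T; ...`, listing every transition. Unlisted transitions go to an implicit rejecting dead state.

Remember how much of `ca` the current input suffix matches. State S0 means no match yet; S1 means the last symbol is `c`; S2 means the last 2 symbols are `ca`. Only S2 accepts. On a mismatch, fall back to the longest proper suffix that is still a prefix of `ca`.
A 3-state machine:
        a   b   c  
>  S0   S0  S0  S1 
   S1   S2  S0  S1 
 * S2   S0  S0  S1 
(> = start, * = accepting)

start=S0; accept=S2; S0-a>S0; S0-b>S0; S0-c>S1; S1-a>S2; S1-b>S0; S1-c>S1; S2-a>S0; S2-b>S0; S2-c>S1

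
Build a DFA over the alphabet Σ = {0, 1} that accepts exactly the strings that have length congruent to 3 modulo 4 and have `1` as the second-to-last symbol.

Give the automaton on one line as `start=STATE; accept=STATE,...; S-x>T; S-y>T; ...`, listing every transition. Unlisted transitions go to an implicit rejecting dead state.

Build one automaton per condition and run them in lockstep. One (4 states) tracks the input length modulo 4; the other (7 states) tracks the last 2 symbols read. Each combined state is a pair, one component from each; accept when both components accept.
A 19-state machine:
          0    1  
>  q0     q1   q2 
   q1     q3   q4 
   q2     q5   q6 
   q3     q7   q8 
   q4     q9  q10 
   q5     q7   q8 
   q6     q9  q10 
   q7    q11  q12 
   q8    q13  q14 
 * q9    q11  q12 
 * q10   q13  q14 
   q11   q15  q16 
   q12   q17  q18 
   q13   q15  q16 
   q14   q17  q18 
   q15    q3   q4 
   q16    q5   q6 
   q17    q3   q4 
   q18    q5   q6 
(> = start, * = accepting)

start=q0; accept=q9,q10; q0-0>q1; q0-1>q2; q1-0>q3; q1-1>q4; q2-0>q5; q2-1>q6; q3-0>q7; q3-1>q8; q4-0>q9; q4-1>q10; q5-0>q7; q5-1>q8; q6-0>q9; q6-1>q10; q7-0>q11; q7-1>q12; q8-0>q13; q8-1>q14; q9-0>q11; q9-1>q12; q10-0>q13; q10-1>q14; q11-0>q15; q11-1>q16; q12-0>q17; q12-1>q18; q13-0>q15; q13-1>q16; q14-0>q17; q14-1>q18; q15-0>q3; q15-1>q4; q16-0>q5; q16-1>q6; q17-0>q3; q17-1>q4; q18-0>q5; q18-1>q6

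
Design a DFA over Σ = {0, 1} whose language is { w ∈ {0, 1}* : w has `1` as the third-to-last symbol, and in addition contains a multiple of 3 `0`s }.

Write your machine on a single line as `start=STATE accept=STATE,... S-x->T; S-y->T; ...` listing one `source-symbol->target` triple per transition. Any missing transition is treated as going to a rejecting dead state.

Run two small machines in parallel and take their product. The first has 15 states tracking the last 3 symbols read; the second has 3 states tracking the count of `0`s modulo 3. A product state is a pair (one from each), accepting exactly when both do. Minimizing collapses redundant product states.
A 14-state machine:
          0    1  
>  S0     S1   S2 
   S1     S3   S4 
   S2     S1   S5 
   S3     S0   S6 
   S4     S7   S4 
   S5     S1   S8 
   S6     S9  S10 
   S7    S11   S6 
 * S8     S1   S8 
   S9     S1  S12 
   S10   S13  S10 
 * S11    S1   S2 
 * S12    S1   S5 
 * S13    S1  S12 
(> = start, * = accepting)

start=S0; accept=S8,S11,S12,S13; S0-0->S1; S0-1->S2; S1-0->S3; S1-1->S4; S2-0->S1; S2-1->S5; S3-0->S0; S3-1->S6; S4-0->S7; S4-1->S4; S5-0->S1; S5-1->S8; S6-0->S9; S6-1->S10; S7-0->S11; S7-1->S6; S8-0->S1; S8-1->S8; S9-0->S1; S9-1->S12; S10-0->S13; S10-1->S10; S11-0->S1; S11-1->S2; S12-0->S1; S12-1->S5; S13-0->S1; S13-1->S12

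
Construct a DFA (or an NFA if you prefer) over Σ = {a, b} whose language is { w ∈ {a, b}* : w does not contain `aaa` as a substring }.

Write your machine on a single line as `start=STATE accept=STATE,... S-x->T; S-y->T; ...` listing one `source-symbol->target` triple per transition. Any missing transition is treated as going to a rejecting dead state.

start=q0; accept=q0,q1,q2; q0-a->q1; q0-b->q0; q1-a->q2; q1-b->q0; q2-a->q3; q2-b->q0; q3-a->q3; q3-b->q3

This is the complement of 'contains `aaa`'. Use the same substring-matching states — q0 through q3 holding how much of `aaa` has just been matched — but flip the accepting set: everything except the trap q3 accepts.
A 4-state machine:
        a   b  
>* q0   q1  q0 
 * q1   q2  q0 
 * q2   q3  q0 
   q3   q3  q3 
(> = start, * = accepting)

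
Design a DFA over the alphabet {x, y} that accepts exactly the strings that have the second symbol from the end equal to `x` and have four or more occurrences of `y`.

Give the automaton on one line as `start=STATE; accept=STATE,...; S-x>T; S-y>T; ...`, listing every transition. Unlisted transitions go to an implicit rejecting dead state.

start=A; accept=Q,T,U,W; A-x>B; A-y>C; B-x>D; B-y>E; C-x>F; C-y>G; D-x>D; D-y>E; E-x>F; E-y>G; F-x>H; F-y>I; G-x>J; G-y>K; H-x>H; H-y>I; I-x>J; I-y>K; J-x>L; J-y>M; K-x>N; K-y>O; L-x>L; L-y>M; M-x>N; M-y>O; N-x>P; N-y>Q; O-x>R; O-y>S; P-x>P; P-y>Q; Q-x>R; Q-y>S; R-x>T; R-y>U; S-x>V; S-y>S; T-x>T; T-y>U; U-x>V; U-y>S; V-x>W; V-y>U; W-x>W; W-y>U

Build one automaton per condition and run them in lockstep. One (7 states) tracks the last 2 symbols read; the other (6 states) tracks the count of `y`s, saturating at 5. Each combined state is a pair, one component from each; accept when both components accept.
       x  y 
>  A   B  C 
   B   D  E 
   C   F  G 
   D   D  E 
   E   F  G 
   F   H  I 
   G   J  K 
   H   H  I 
   I   J  K 
   J   L  M 
   K   N  O 
   L   L  M 
   M   N  O 
   N   P  Q 
   O   R  S 
   P   P  Q 
 * Q   R  S 
   R   T  U 
   S   V  S 
 * T   T  U 
 * U   V  S 
   V   W  U 
 * W   W  U 
(> = start, * = accepting)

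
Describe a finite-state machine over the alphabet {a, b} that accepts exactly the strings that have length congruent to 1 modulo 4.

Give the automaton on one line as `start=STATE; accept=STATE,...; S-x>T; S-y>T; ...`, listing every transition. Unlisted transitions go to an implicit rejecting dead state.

Only the length mod 4 matters, so use a 4-cycle: from any state, every input symbol moves to the next state, wrapping q3 back to q0. Mark q1 accepting.
4 states suffice.
        a   b  
>  q0   q1  q1 
 * q1   q2  q2 
   q2   q3  q3 
   q3   q0  q0 
(> = start, * = accepting)

start=q0; accept=q1; q0-a>q1; q0-b>q1; q1-a>q2; q1-b>q2; q2-a>q3; q2-b>q3; q3-a>q0; q3-b>q0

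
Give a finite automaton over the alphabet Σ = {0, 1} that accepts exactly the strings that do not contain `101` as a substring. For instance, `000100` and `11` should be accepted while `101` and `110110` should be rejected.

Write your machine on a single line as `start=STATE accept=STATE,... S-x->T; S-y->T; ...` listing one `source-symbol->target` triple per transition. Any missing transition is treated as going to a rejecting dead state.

start=q0; accept=q0,q1,q2; q0-0->q0; q0-1->q1; q1-0->q2; q1-1->q1; q2-0->q0; q2-1->q3; q3-0->q3; q3-1->q3

This is the complement of 'contains `101`'. Use the same substring-matching states — q0 through q3 holding how much of `101` has just been matched — but flip the accepting set: everything except the trap q3 accepts.
4 states suffice.
        0   1  
>* q0   q0  q1 
 * q1   q2  q1 
 * q2   q0  q3 
   q3   q3  q3 
(> = start, * = accepting)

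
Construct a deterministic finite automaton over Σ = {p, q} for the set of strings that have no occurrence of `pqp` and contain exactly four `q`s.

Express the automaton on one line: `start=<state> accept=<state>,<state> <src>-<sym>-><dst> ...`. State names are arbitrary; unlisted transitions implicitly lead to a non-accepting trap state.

Build one automaton per condition and run them in lockstep. One (4 states) tracks partial matches of the forbidden pattern `pqp`; the other (6 states) tracks the count of `q`s, saturating at 5. Each combined state is a pair, one component from each; accept when both components accept. Equivalent product states are then merged.
14 states suffice.
          p    q  
>  S0     S1   S2 
   S1     S1   S3 
   S2     S4   S5 
   S3     S6   S5 
   S4     S4   S7 
   S5     S8   S9 
   S6     S6   S6 
   S7     S6   S9 
   S8     S8  S10 
   S9    S11  S12 
   S10    S6  S12 
   S11   S11  S13 
 * S12   S12   S6 
 * S13    S6   S6 
(> = start, * = accepting)

start=S0 accept=S12,S13 S0-p->S1 S0-q->S2 S1-p->S1 S1-q->S3 S2-p->S4 S2-q->S5 S3-p->S6 S3-q->S5 S4-p->S4 S4-q->S7 S5-p->S8 S5-q->S9 S6-p->S6 S6-q->S6 S7-p->S6 S7-q->S9 S8-p->S8 S8-q->S10 S9-p->S11 S9-q->S12 S10-p->S6 S10-q->S12 S11-p->S11 S11-q->S13 S12-p->S12 S12-q->S6 S13-p->S6 S13-q->S6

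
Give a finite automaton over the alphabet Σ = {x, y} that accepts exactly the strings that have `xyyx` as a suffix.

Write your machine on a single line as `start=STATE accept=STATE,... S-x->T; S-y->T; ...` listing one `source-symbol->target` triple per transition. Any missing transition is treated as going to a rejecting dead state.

Remember how much of `xyyx` the current input suffix matches. State S0 means no match yet; S1 means the last symbol is `x`; S2 means the last 2 symbols are `xy`; S3 means the last 3 symbols are `xyy`; S4 means the last 4 symbols are `xyyx`. Only S4 accepts. On a mismatch, fall back to the longest proper suffix that is still a prefix of `xyyx`.
        x   y  
>  S0   S1  S0 
   S1   S1  S2 
   S2   S1  S3 
   S3   S4  S0 
 * S4   S1  S2 
(> = start, * = accepting)

start=S0; accept=S4; S0-x->S1; S0-y->S0; S1-x->S1; S1-y->S2; S2-x->S1; S2-y->S3; S3-x->S4; S3-y->S0; S4-x->S1; S4-y->S2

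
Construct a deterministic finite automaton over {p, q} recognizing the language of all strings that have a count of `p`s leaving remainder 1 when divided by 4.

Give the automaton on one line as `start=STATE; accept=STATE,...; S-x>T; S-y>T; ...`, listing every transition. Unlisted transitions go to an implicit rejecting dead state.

Keep the running count of `p`s modulo 4: each `p` advances along the cycle s0 → s1 → s2 → s3 → s0 while other symbols loop. Accept at s1.
4 states suffice.
        p   q  
>  s0   s1  s0 
 * s1   s2  s1 
   s2   s3  s2 
   s3   s0  s3 
(> = start, * = accepting)

start=s0; accept=s1; s0-p>s1; s0-q>s0; s1-p>s2; s1-q>s1; s2-p>s3; s2-q>s2; s3-p>s0; s3-q>s3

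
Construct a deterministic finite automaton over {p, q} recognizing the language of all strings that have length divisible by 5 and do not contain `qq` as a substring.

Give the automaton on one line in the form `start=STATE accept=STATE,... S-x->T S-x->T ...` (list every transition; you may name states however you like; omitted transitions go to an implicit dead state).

Run two small machines in parallel and take their product. One (5 states) tracks the input length modulo 5; the other (3 states) tracks partial matches of the forbidden pattern `qq`. Each combined state is a pair, one component from each; accept when both components accept.
          p    q  
>* s0     s1   s2 
   s1     s3   s4 
   s2     s3   s5 
   s3     s6   s7 
   s4     s6   s8 
   s5     s8   s8 
   s6     s9  s10 
   s7     s9  s11 
   s8    s11  s11 
   s9     s0  s12 
   s10    s0  s13 
   s11   s13  s13 
 * s12    s1  s14 
   s13   s14  s14 
   s14    s5   s5 
(> = start, * = accepting)

start=s0 accept=s0,s12 s0-p->s1 s0-q->s2 s1-p->s3 s1-q->s4 s2-p->s3 s2-q->s5 s3-p->s6 s3-q->s7 s4-p->s6 s4-q->s8 s5-p->s8 s5-q->s8 s6-p->s9 s6-q->s10 s7-p->s9 s7-q->s11 s8-p->s11 s8-q->s11 s9-p->s0 s9-q->s12 s10-p->s0 s10-q->s13 s11-p->s13 s11-q->s13 s12-p->s1 s12-q->s14 s13-p->s14 s13-q->s14 s14-p->s5 s14-q->s5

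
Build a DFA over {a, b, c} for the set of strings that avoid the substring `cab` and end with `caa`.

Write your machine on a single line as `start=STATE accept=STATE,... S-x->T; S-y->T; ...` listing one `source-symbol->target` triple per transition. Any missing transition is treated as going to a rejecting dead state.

Build one automaton per condition and run them in lockstep. One (4 states) tracks partial matches of the forbidden pattern `cab`; the other (4 states) tracks how much of the suffix `caa` has currently been matched. Each combined state is a pair, one component from each; accept when both components accept. After merging equivalent states the machine shrinks.
        a   b   c  
>  s0   s0  s0  s1 
   s1   s2  s0  s1 
   s2   s3  s4  s1 
 * s3   s0  s0  s1 
   s4   s4  s4  s4 
(> = start, * = accepting)

start=s0; accept=s3; s0-a->s0; s0-b->s0; s0-c->s1; s1-a->s2; s1-b->s0; s1-c->s1; s2-a->s3; s2-b->s4; s2-c->s1; s3-a->s0; s3-b->s0; s3-c->s1; s4-a->s4; s4-b->s4; s4-c->s4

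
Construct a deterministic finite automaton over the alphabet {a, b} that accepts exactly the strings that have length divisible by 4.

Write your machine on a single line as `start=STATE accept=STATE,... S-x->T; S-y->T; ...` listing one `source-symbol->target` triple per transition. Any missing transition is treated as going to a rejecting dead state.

start=s0; accept=s0; s0-a->s1; s0-b->s1; s1-a->s2; s1-b->s2; s2-a->s3; s2-b->s3; s3-a->s0; s3-b->s0

Count input length modulo 4: every symbol advances one step around the cycle s0 → s1 → s2 → s3 → s0. Accept at s0.
4 states suffice.
        a   b  
>* s0   s1  s1 
   s1   s2  s2 
   s2   s3  s3 
   s3   s0  s0 
(> = start, * = accepting)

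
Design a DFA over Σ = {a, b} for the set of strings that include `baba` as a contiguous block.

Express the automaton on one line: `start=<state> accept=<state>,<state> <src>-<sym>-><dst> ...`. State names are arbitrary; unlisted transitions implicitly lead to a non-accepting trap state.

start=s0 accept=s4 s0-a->s0 s0-b->s1 s1-a->s2 s1-b->s1 s2-a->s0 s2-b->s3 s3-a->s4 s3-b->s1 s4-a->s4 s4-b->s4

States s0..s3 record the length of the longest prefix of `baba` that matches the current input suffix. Reaching s4 means `baba` has been seen, and we stay there forever. Accept from s4.
A 5-state machine:
        a   b  
>  s0   s0  s1 
   s1   s2  s1 
   s2   s0  s3 
   s3   s4  s1 
 * s4   s4  s4 
(> = start, * = accepting)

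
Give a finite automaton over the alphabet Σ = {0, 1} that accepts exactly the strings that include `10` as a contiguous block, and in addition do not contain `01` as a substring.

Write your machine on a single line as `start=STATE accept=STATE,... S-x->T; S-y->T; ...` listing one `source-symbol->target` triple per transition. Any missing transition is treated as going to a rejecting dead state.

Handle the two conditions separately and then intersect. One (3 states) tracks whether and how much of `10` has been seen; the other (3 states) tracks partial matches of the forbidden pattern `01`. Each combined state is a pair, one component from each; accept when both components accept.
        0   1  
>  q0   q1  q2 
   q1   q1  q3 
   q2   q4  q2 
   q3   q5  q3 
 * q4   q4  q5 
   q5   q5  q5 
(> = start, * = accepting)

start=q0; accept=q4; q0-0->q1; q0-1->q2; q1-0->q1; q1-1->q3; q2-0->q4; q2-1->q2; q3-0->q5; q3-1->q3; q4-0->q4; q4-1->q5; q5-0->q5; q5-1->q5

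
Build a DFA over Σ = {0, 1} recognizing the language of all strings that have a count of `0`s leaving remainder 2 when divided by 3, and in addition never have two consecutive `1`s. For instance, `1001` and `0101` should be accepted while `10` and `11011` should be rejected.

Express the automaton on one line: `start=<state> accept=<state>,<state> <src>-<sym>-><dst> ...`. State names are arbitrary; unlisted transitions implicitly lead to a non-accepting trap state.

Handle the two conditions separately and then intersect. The first has 3 states tracking the count of `0`s modulo 3; the second has 3 states tracking partial matches of the forbidden pattern `11`. A product state is a pair (one from each), accepting exactly when both do.
A 9-state machine:
        0   1  
>  s0   s1  s2 
   s1   s3  s4 
   s2   s1  s5 
 * s3   s0  s6 
   s4   s3  s7 
   s5   s7  s5 
 * s6   s0  s8 
   s7   s8  s7 
   s8   s5  s8 
(> = start, * = accepting)

start=s0 accept=s3,s6 s0-0->s1 s0-1->s2 s1-0->s3 s1-1->s4 s2-0->s1 s2-1->s5 s3-0->s0 s3-1->s6 s4-0->s3 s4-1->s7 s5-0->s7 s5-1->s5 s6-0->s0 s6-1->s8 s7-0->s8 s7-1->s7 s8-0->s5 s8-1->s8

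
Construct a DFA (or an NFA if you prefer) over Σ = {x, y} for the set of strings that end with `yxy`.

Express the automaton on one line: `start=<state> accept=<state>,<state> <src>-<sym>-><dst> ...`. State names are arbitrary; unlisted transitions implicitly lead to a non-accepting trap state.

start=q0 accept=q3 q0-x->q0 q0-y->q1 q1-x->q2 q1-y->q1 q2-x->q0 q2-y->q3 q3-x->q2 q3-y->q1

Let each state record the length of the longest suffix of the input read so far that is also a prefix of `yxy`. q1 means the last symbol is `y`; q2 means the last 2 symbols are `yx`; q3 means the last 3 symbols are `yxy`. Accept only at q3, where the string currently ends in `yxy`.
A 4-state machine:
        x   y  
>  q0   q0  q1 
   q1   q2  q1 
   q2   q0  q3 
 * q3   q2  q1 
(> = start, * = accepting)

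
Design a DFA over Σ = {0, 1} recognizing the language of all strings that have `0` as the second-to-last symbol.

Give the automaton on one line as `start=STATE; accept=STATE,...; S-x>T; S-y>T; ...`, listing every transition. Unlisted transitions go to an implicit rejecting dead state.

Because acceptance depends on a position counted from the end, the machine has to buffer the most recent 2 symbols. Make each state the string of the last up-to-2 symbols read; on input `x` shift the window left and append `x`. Accept when the buffered window has length 2 and begins with `0`.
7 states suffice.
        0   1  
>  s0   s1  s2 
   s1   s3  s4 
   s2   s5  s6 
 * s3   s3  s4 
 * s4   s5  s6 
   s5   s3  s4 
   s6   s5  s6 
(> = start, * = accepting)

start=s0; accept=s3,s4; s0-0>s1; s0-1>s2; s1-0>s3; s1-1>s4; s2-0>s5; s2-1>s6; s3-0>s3; s3-1>s4; s4-0>s5; s4-1>s6; s5-0>s3; s5-1>s4; s6-0>s5; s6-1>s6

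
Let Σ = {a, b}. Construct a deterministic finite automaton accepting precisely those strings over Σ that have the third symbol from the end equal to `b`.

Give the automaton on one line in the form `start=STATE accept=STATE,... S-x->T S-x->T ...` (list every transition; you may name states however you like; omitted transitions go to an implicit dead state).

Because acceptance depends on a position counted from the end, the machine has to buffer the most recent 3 symbols. Make each state the string of the last up-to-3 symbols read; on input `x` shift the window left and append `x`. Accept when the buffered window has length 3 and begins with `b`.
With 15 states:
          a    b  
>  s0     s1   s2 
   s1     s3   s4 
   s2     s5   s6 
   s3     s7   s8 
   s4     s9  s10 
   s5    s11  s12 
   s6    s13  s14 
   s7     s7   s8 
   s8     s9  s10 
   s9    s11  s12 
   s10   s13  s14 
 * s11    s7   s8 
 * s12    s9  s10 
 * s13   s11  s12 
 * s14   s13  s14 
(> = start, * = accepting)

start=s0 accept=s11,s12,s13,s14 s0-a->s1 s0-b->s2 s1-a->s3 s1-b->s4 s2-a->s5 s2-b->s6 s3-a->s7 s3-b->s8 s4-a->s9 s4-b->s10 s5-a->s11 s5-b->s12 s6-a->s13 s6-b->s14 s7-a->s7 s7-b->s8 s8-a->s9 s8-b->s10 s9-a->s11 s9-b->s12 s10-a->s13 s10-b->s14 s11-a->s7 s11-b->s8 s12-a->s9 s12-b->s10 s13-a->s11 s13-b->s12 s14-a->s13 s14-b->s14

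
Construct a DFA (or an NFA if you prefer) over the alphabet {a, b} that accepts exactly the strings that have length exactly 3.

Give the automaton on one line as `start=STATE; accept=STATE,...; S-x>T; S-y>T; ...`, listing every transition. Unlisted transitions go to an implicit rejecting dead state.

We only need to distinguish lengths 0, 1, …, 3, and '>3'. Chain s0 → s1 → s2 → s3 → s4 on every symbol, with s4 looping. Accepting states: {s3}.
With 5 states:
        a   b  
>  s0   s1  s1 
   s1   s2  s2 
   s2   s3  s3 
 * s3   s4  s4 
   s4   s4  s4 
(> = start, * = accepting)

start=s0; accept=s3; s0-a>s1; s0-b>s1; s1-a>s2; s1-b>s2; s2-a>s3; s2-b>s3; s3-a>s4; s3-b>s4; s4-a>s4; s4-b>s4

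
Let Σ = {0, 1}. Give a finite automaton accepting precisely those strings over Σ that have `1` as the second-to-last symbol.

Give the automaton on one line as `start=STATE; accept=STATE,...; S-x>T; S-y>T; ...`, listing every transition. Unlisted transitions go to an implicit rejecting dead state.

Because acceptance depends on a position counted from the end, the machine has to buffer the most recent 2 symbols. Make each state the string of the last up-to-2 symbols read; on input `x` shift the window left and append `x`. Accept when the buffered window has length 2 and begins with `1`.
        0   1  
>  q0   q1  q2 
   q1   q3  q4 
   q2   q5  q6 
   q3   q3  q4 
   q4   q5  q6 
 * q5   q3  q4 
 * q6   q5  q6 
(> = start, * = accepting)

start=q0; accept=q5,q6; q0-0>q1; q0-1>q2; q1-0>q3; q1-1>q4; q2-0>q5; q2-1>q6; q3-0>q3; q3-1>q4; q4-0>q5; q4-1>q6; q5-0>q3; q5-1>q4; q6-0>q5; q6-1>q6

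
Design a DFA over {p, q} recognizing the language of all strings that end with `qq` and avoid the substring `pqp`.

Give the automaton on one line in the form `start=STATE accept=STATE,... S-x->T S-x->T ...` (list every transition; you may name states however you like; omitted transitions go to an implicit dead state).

Handle the two conditions separately and then intersect. One (3 states) tracks how much of the suffix `qq` has currently been matched; the other (4 states) tracks partial matches of the forbidden pattern `pqp`. Each combined state is a pair, one component from each; accept when both components accept. After merging equivalent states the machine shrinks.
6 states suffice.
        p   q  
>  S0   S1  S2 
   S1   S1  S3 
   S2   S1  S4 
   S3   S5  S4 
 * S4   S1  S4 
   S5   S5  S5 
(> = start, * = accepting)

start=S0 accept=S4 S0-p->S1 S0-q->S2 S1-p->S1 S1-q->S3 S2-p->S1 S2-q->S4 S3-p->S5 S3-q->S4 S4-p->S1 S4-q->S4 S5-p->S5 S5-q->S5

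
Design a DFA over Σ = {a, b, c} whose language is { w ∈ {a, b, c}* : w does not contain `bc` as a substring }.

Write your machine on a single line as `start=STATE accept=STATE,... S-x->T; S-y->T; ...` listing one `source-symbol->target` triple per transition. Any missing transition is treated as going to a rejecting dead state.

Track partial matches of the forbidden pattern `bc`. State q2 is a dead state reached once `bc` has occurred; every other state accepts. q0 means no part of `bc` is currently matched.
3 states suffice.
        a   b   c  
>* q0   q0  q1  q0 
 * q1   q0  q1  q2 
   q2   q2  q2  q2 
(> = start, * = accepting)

start=q0; accept=q0,q1; q0-a->q0; q0-b->q1; q0-c->q0; q1-a->q0; q1-b->q1; q1-c->q2; q2-a->q2; q2-b->q2; q2-c->q2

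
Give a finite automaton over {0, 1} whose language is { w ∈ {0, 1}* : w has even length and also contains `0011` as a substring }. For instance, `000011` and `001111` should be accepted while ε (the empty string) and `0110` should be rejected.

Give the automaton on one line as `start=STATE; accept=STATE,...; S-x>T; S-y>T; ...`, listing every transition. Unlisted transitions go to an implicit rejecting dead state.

start=A; accept=I; A-0>B; A-1>C; B-0>D; B-1>A; C-0>E; C-1>A; D-0>F; D-1>G; E-0>F; E-1>C; F-0>D; F-1>H; G-0>E; G-1>I; H-0>B; H-1>J; I-0>J; I-1>J; J-0>I; J-1>I

Run two small machines in parallel and take their product. One (2 states) tracks the input length modulo 2; the other (5 states) tracks whether and how much of `0011` has been seen. Each combined state is a pair, one component from each; accept when both components accept.
       0  1 
>  A   B  C 
   B   D  A 
   C   E  A 
   D   F  G 
   E   F  C 
   F   D  H 
   G   E  I 
   H   B  J 
 * I   J  J 
   J   I  I 
(> = start, * = accepting)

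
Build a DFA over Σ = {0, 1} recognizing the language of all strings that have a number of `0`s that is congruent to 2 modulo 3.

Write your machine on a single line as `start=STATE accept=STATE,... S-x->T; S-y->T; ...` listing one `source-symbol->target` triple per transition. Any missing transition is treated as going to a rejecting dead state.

start=S0; accept=S2; S0-0->S1; S0-1->S0; S1-0->S2; S1-1->S1; S2-0->S0; S2-1->S2

Keep the running count of `0`s modulo 3: each `0` advances along the cycle S0 → S1 → S2 → S0 while other symbols loop. Accept at S2.
3 states suffice.
        0   1  
>  S0   S1  S0 
   S1   S2  S1 
 * S2   S0  S2 
(> = start, * = accepting)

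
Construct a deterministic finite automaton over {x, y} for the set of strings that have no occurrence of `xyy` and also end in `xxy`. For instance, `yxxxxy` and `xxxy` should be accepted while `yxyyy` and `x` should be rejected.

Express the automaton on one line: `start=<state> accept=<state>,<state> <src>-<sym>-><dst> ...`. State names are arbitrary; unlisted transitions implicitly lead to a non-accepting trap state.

start=A accept=E A-x->B A-y->A B-x->C B-y->D C-x->C C-y->E D-x->B D-y->F E-x->B E-y->F F-x->F F-y->F

Build one automaton per condition and run them in lockstep. The first has 4 states tracking partial matches of the forbidden pattern `xyy`; the second has 4 states tracking how much of the suffix `xxy` has currently been matched. A product state is a pair (one from each), accepting exactly when both do. Equivalent product states are then merged.
A 6-state machine:
       x  y 
>  A   B  A 
   B   C  D 
   C   C  E 
   D   B  F 
 * E   B  F 
   F   F  F 
(> = start, * = accepting)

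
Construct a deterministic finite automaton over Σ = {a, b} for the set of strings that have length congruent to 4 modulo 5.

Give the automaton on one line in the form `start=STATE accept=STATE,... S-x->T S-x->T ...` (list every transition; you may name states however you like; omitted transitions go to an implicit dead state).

start=S0 accept=S4 S0-a->S1 S0-b->S1 S1-a->S2 S1-b->S2 S2-a->S3 S2-b->S3 S3-a->S4 S3-b->S4 S4-a->S0 S4-b->S0

Only the length mod 5 matters, so use a 5-cycle: from any state, every input symbol moves to the next state, wrapping S4 back to S0. Mark S4 accepting.
A 5-state machine:
        a   b  
>  S0   S1  S1 
   S1   S2  S2 
   S2   S3  S3 
   S3   S4  S4 
 * S4   S0  S0 
(> = start, * = accepting)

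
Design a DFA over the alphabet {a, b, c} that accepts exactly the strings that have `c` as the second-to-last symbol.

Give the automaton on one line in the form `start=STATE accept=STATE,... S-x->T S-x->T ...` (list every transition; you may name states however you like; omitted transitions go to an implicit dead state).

A DFA must remember the last 2 symbols (since which symbol is second-to-last isn't known until the input ends). Use one state per possible window of the last ≤2 symbols; accept from those whose window starts with `c`.
          a    b    c  
>  S0     S1   S2   S3 
   S1     S4   S5   S6 
   S2     S7   S8   S9 
   S3    S10  S11  S12 
   S4     S4   S5   S6 
   S5     S7   S8   S9 
   S6    S10  S11  S12 
   S7     S4   S5   S6 
   S8     S7   S8   S9 
   S9    S10  S11  S12 
 * S10    S4   S5   S6 
 * S11    S7   S8   S9 
 * S12   S10  S11  S12 
(> = start, * = accepting)

start=S0 accept=S10,S11,S12 S0-a->S1 S0-b->S2 S0-c->S3 S1-a->S4 S1-b->S5 S1-c->S6 S2-a->S7 S2-b->S8 S2-c->S9 S3-a->S10 S3-b->S11 S3-c->S12 S4-a->S4 S4-b->S5 S4-c->S6 S5-a->S7 S5-b->S8 S5-c->S9 S6-a->S10 S6-b->S11 S6-c->S12 S7-a->S4 S7-b->S5 S7-c->S6 S8-a->S7 S8-b->S8 S8-c->S9 S9-a->S10 S9-b->S11 S9-c->S12 S10-a->S4 S10-b->S5 S10-c->S6 S11-a->S7 S11-b->S8 S11-c->S9 S12-a->S10 S12-b->S11 S12-c->S12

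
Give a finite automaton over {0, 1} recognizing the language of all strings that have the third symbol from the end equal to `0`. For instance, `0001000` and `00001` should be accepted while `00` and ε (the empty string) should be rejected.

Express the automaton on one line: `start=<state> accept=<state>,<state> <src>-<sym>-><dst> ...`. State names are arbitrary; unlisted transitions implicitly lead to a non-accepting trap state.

Because acceptance depends on a position counted from the end, the machine has to buffer the most recent 3 symbols. Make each state the string of the last up-to-3 symbols read; on input `x` shift the window left and append `x`. Accept when the buffered window has length 3 and begins with `0`.
15 states suffice.
          0    1  
>  q0     q1   q2 
   q1     q3   q4 
   q2     q5   q6 
   q3     q7   q8 
   q4     q9  q10 
   q5    q11  q12 
   q6    q13  q14 
 * q7     q7   q8 
 * q8     q9  q10 
 * q9    q11  q12 
 * q10   q13  q14 
   q11    q7   q8 
   q12    q9  q10 
   q13   q11  q12 
   q14   q13  q14 
(> = start, * = accepting)

start=q0 accept=q7,q8,q9,q10 q0-0->q1 q0-1->q2 q1-0->q3 q1-1->q4 q2-0->q5 q2-1->q6 q3-0->q7 q3-1->q8 q4-0->q9 q4-1->q10 q5-0->q11 q5-1->q12 q6-0->q13 q6-1->q14 q7-0->q7 q7-1->q8 q8-0->q9 q8-1->q10 q9-0->q11 q9-1->q12 q10-0->q13 q10-1->q14 q11-0->q7 q11-1->q8 q12-0->q9 q12-1->q10 q13-0->q11 q13-1->q12 q14-0->q13 q14-1->q14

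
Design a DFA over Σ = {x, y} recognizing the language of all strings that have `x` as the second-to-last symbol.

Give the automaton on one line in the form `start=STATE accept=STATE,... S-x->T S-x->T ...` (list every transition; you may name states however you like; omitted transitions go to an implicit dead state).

start=s0 accept=s3,s4 s0-x->s1 s0-y->s2 s1-x->s3 s1-y->s4 s2-x->s5 s2-y->s6 s3-x->s3 s3-y->s4 s4-x->s5 s4-y->s6 s5-x->s3 s5-y->s4 s6-x->s5 s6-y->s6

A DFA must remember the last 2 symbols (since which symbol is second-to-last isn't known until the input ends). Use one state per possible window of the last ≤2 symbols; accept from those whose window starts with `x`.
7 states suffice.
        x   y  
>  s0   s1  s2 
   s1   s3  s4 
   s2   s5  s6 
 * s3   s3  s4 
 * s4   s5  s6 
   s5   s3  s4 
   s6   s5  s6 
(> = start, * = accepting)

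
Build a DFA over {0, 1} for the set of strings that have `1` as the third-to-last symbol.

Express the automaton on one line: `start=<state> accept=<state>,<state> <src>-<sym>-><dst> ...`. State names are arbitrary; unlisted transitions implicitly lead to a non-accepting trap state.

Because acceptance depends on a position counted from the end, the machine has to buffer the most recent 3 symbols. Make each state the string of the last up-to-3 symbols read; on input `x` shift the window left and append `x`. Accept when the buffered window has length 3 and begins with `1`.
With 15 states:
          0    1  
>  S0     S1   S2 
   S1     S3   S4 
   S2     S5   S6 
   S3     S7   S8 
   S4     S9  S10 
   S5    S11  S12 
   S6    S13  S14 
   S7     S7   S8 
   S8     S9  S10 
   S9    S11  S12 
   S10   S13  S14 
 * S11    S7   S8 
 * S12    S9  S10 
 * S13   S11  S12 
 * S14   S13  S14 
(> = start, * = accepting)

start=S0 accept=S11,S12,S13,S14 S0-0->S1 S0-1->S2 S1-0->S3 S1-1->S4 S2-0->S5 S2-1->S6 S3-0->S7 S3-1->S8 S4-0->S9 S4-1->S10 S5-0->S11 S5-1->S12 S6-0->S13 S6-1->S14 S7-0->S7 S7-1->S8 S8-0->S9 S8-1->S10 S9-0->S11 S9-1->S12 S10-0->S13 S10-1->S14 S11-0->S7 S11-1->S8 S12-0->S9 S12-1->S10 S13-0->S11 S13-1->S12 S14-0->S13 S14-1->S14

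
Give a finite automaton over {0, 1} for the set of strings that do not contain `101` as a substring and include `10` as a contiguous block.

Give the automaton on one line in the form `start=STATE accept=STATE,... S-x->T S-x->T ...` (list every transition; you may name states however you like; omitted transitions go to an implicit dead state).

start=A accept=C,D,F A-0->A A-1->B B-0->C B-1->B C-0->D C-1->E D-0->D D-1->F E-0->E E-1->E F-0->C F-1->F

Handle the two conditions separately and then intersect. The first has 4 states tracking partial matches of the forbidden pattern `101`; the second has 3 states tracking whether and how much of `10` has been seen. A product state is a pair (one from each), accepting exactly when both do.
6 states suffice.
       0  1 
>  A   A  B 
   B   C  B 
 * C   D  E 
 * D   D  F 
   E   E  E 
 * F   C  F 
(> = start, * = accepting)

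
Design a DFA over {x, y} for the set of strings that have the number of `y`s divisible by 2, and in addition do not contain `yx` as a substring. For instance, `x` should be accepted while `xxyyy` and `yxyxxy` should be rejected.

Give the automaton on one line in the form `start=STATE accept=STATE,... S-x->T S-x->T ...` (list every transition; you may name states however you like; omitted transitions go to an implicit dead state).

start=s0 accept=s0,s3 s0-x->s0 s0-y->s1 s1-x->s2 s1-y->s3 s2-x->s2 s2-y->s2 s3-x->s2 s3-y->s1

Build one automaton per condition and run them in lockstep. One (2 states) tracks the count of `y`s modulo 2; the other (3 states) tracks partial matches of the forbidden pattern `yx`. Each combined state is a pair, one component from each; accept when both components accept. After merging equivalent states the machine shrinks.
4 states suffice.
        x   y  
>* s0   s0  s1 
   s1   s2  s3 
   s2   s2  s2 
 * s3   s2  s1 
(> = start, * = accepting)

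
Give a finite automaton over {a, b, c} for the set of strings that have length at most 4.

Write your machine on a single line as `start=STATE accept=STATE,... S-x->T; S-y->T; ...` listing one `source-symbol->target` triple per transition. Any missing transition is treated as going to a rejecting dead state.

start=q0; accept=q0,q1,q2,q3,q4; q0-a->q1; q0-b->q1; q0-c->q1; q1-a->q2; q1-b->q2; q1-c->q2; q2-a->q3; q2-b->q3; q2-c->q3; q3-a->q4; q3-b->q4; q3-c->q4; q4-a->q5; q4-b->q5; q4-c->q5; q5-a->q5; q5-b->q5; q5-c->q5

Count input length up to 5: every symbol moves from q0 toward q5, which means 'more than 4' and absorbs. Accept from {q0, q1, q2, q3, q4}.
6 states suffice.
        a   b   c  
>* q0   q1  q1  q1 
 * q1   q2  q2  q2 
 * q2   q3  q3  q3 
 * q3   q4  q4  q4 
 * q4   q5  q5  q5 
   q5   q5  q5  q5 
(> = start, * = accepting)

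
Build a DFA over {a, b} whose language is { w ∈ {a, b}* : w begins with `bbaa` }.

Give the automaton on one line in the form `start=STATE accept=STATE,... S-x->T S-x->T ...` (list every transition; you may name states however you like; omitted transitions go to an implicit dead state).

Walk along `bbaa` while the input agrees: from S0 take `b` to S1, and so on. Any deviation drops to the rejecting sink S5. Once S4 is reached the prefix is confirmed and every continuation is accepted.
With 6 states:
        a   b  
>  S0   S5  S1 
   S1   S5  S2 
   S2   S3  S5 
   S3   S4  S5 
 * S4   S4  S4 
   S5   S5  S5 
(> = start, * = accepting)

start=S0 accept=S4 S0-a->S5 S0-b->S1 S1-a->S5 S1-b->S2 S2-a->S3 S2-b->S5 S3-a->S4 S3-b->S5 S4-a->S4 S4-b->S4 S5-a->S5 S5-b->S5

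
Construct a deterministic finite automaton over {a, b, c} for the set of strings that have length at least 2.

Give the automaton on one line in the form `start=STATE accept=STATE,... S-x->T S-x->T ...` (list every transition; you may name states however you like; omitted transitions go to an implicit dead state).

start=q0 accept=q2,q3 q0-a->q1 q0-b->q1 q0-c->q1 q1-a->q2 q1-b->q2 q1-c->q2 q2-a->q3 q2-b->q3 q2-c->q3 q3-a->q3 q3-b->q3 q3-c->q3

Count input length up to 3: every symbol moves from q0 toward q3, which means 'more than 2' and absorbs. Accept from {q2, q3}.
        a   b   c  
>  q0   q1  q1  q1 
   q1   q2  q2  q2 
 * q2   q3  q3  q3 
 * q3   q3  q3  q3 
(> = start, * = accepting)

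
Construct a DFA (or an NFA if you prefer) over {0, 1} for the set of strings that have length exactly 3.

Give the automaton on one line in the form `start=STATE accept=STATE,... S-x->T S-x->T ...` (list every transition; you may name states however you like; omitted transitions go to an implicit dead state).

start=s0 accept=s3 s0-0->s1 s0-1->s1 s1-0->s2 s1-1->s2 s2-0->s3 s2-1->s3 s3-0->s4 s3-1->s4 s4-0->s4 s4-1->s4

We only need to distinguish lengths 0, 1, …, 3, and '>3'. Chain s0 → s1 → s2 → s3 → s4 on every symbol, with s4 looping. Accepting states: {s3}.
A 5-state machine:
        0   1  
>  s0   s1  s1 
   s1   s2  s2 
   s2   s3  s3 
 * s3   s4  s4 
   s4   s4  s4 
(> = start, * = accepting)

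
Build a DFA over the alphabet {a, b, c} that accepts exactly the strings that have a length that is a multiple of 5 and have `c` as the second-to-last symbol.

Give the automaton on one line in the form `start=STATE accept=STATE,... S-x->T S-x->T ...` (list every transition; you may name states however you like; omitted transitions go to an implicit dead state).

Run two small machines in parallel and take their product. The first has 5 states tracking the input length modulo 5; the second has 13 states tracking the last 2 symbols read. A product state is a pair (one from each), accepting exactly when both do. Minimizing collapses redundant product states.
A 7-state machine:
        a   b   c  
>  q0   q1  q1  q1 
   q1   q2  q2  q2 
   q2   q3  q3  q3 
   q3   q4  q4  q5 
   q4   q0  q0  q0 
   q5   q6  q6  q6 
 * q6   q1  q1  q1 
(> = start, * = accepting)

start=q0 accept=q6 q0-a->q1 q0-b->q1 q0-c->q1 q1-a->q2 q1-b->q2 q1-c->q2 q2-a->q3 q2-b->q3 q2-c->q3 q3-a->q4 q3-b->q4 q3-c->q5 q4-a->q0 q4-b->q0 q4-c->q0 q5-a->q6 q5-b->q6 q5-c->q6 q6-a->q1 q6-b->q1 q6-c->q1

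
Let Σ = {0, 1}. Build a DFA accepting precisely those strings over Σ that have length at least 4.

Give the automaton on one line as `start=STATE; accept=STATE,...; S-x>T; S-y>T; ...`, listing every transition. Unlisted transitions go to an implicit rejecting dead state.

Count input length up to 5: every symbol moves from q0 toward q5, which means 'more than 4' and absorbs. Accept from {q4, q5}.
A 6-state machine:
        0   1  
>  q0   q1  q1 
   q1   q2  q2 
   q2   q3  q3 
   q3   q4  q4 
 * q4   q5  q5 
 * q5   q5  q5 
(> = start, * = accepting)

start=q0; accept=q4,q5; q0-0>q1; q0-1>q1; q1-0>q2; q1-1>q2; q2-0>q3; q2-1>q3; q3-0>q4; q3-1>q4; q4-0>q5; q4-1>q5; q5-0>q5; q5-1>q5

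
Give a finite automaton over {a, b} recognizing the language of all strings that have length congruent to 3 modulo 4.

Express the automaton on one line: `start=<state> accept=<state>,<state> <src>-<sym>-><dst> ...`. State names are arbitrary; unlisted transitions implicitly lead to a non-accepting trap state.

start=q0 accept=q3 q0-a->q1 q0-b->q1 q1-a->q2 q1-b->q2 q2-a->q3 q2-b->q3 q3-a->q0 q3-b->q0

Only the length mod 4 matters, so use a 4-cycle: from any state, every input symbol moves to the next state, wrapping q3 back to q0. Mark q3 accepting.
A 4-state machine:
        a   b  
>  q0   q1  q1 
   q1   q2  q2 
   q2   q3  q3 
 * q3   q0  q0 
(> = start, * = accepting)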